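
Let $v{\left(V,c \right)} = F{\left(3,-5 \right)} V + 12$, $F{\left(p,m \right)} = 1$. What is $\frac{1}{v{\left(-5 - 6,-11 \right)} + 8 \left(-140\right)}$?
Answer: $- \frac{1}{1119} \approx -0.00089366$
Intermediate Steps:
$v{\left(V,c \right)} = 12 + V$ ($v{\left(V,c \right)} = 1 V + 12 = V + 12 = 12 + V$)
$\frac{1}{v{\left(-5 - 6,-11 \right)} + 8 \left(-140\right)} = \frac{1}{\left(12 - 11\right) + 8 \left(-140\right)} = \frac{1}{\left(12 - 11\right) - 1120} = \frac{1}{1 - 1120} = \frac{1}{-1119} = - \frac{1}{1119}$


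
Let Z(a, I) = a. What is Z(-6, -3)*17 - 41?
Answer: -143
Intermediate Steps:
Z(-6, -3)*17 - 41 = -6*17 - 41 = -102 - 41 = -143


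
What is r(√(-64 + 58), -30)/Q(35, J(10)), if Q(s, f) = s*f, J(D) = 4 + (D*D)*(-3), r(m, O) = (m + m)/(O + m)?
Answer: -1/782180 + I*√6/156436 ≈ -1.2785e-6 + 1.5658e-5*I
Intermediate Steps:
r(m, O) = 2*m/(O + m) (r(m, O) = (2*m)/(O + m) = 2*m/(O + m))
J(D) = 4 - 3*D² (J(D) = 4 + D²*(-3) = 4 - 3*D²)
Q(s, f) = f*s
r(√(-64 + 58), -30)/Q(35, J(10)) = (2*√(-64 + 58)/(-30 + √(-64 + 58)))/(((4 - 3*10²)*35)) = (2*√(-6)/(-30 + √(-6)))/(((4 - 3*100)*35)) = (2*(I*√6)/(-30 + I*√6))/(((4 - 300)*35)) = (2*I*√6/(-30 + I*√6))/((-296*35)) = (2*I*√6/(-30 + I*√6))/(-10360) = (2*I*√6/(-30 + I*√6))*(-1/10360) = -I*√6/(5180*(-30 + I*√6))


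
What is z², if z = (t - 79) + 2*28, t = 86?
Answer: 3969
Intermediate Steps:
z = 63 (z = (86 - 79) + 2*28 = 7 + 56 = 63)
z² = 63² = 3969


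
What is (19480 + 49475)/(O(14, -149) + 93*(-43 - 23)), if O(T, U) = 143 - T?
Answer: -22985/2003 ≈ -11.475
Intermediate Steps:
(19480 + 49475)/(O(14, -149) + 93*(-43 - 23)) = (19480 + 49475)/((143 - 1*14) + 93*(-43 - 23)) = 68955/((143 - 14) + 93*(-66)) = 68955/(129 - 6138) = 68955/(-6009) = 68955*(-1/6009) = -22985/2003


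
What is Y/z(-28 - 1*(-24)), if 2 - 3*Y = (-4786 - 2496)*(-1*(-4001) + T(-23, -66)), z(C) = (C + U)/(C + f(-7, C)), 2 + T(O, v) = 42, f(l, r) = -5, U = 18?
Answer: -44139846/7 ≈ -6.3057e+6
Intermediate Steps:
T(O, v) = 40 (T(O, v) = -2 + 42 = 40)
z(C) = (18 + C)/(-5 + C) (z(C) = (C + 18)/(C - 5) = (18 + C)/(-5 + C))
Y = 29426564/3 (Y = ⅔ - (-4786 - 2496)*(-1*(-4001) + 40)/3 = ⅔ - (-7282)*(4001 + 40)/3 = ⅔ - (-7282)*4041/3 = ⅔ - ⅓*(-29426562) = ⅔ + 9808854 = 29426564/3 ≈ 9.8088e+6)
Y/z(-28 - 1*(-24)) = 29426564/(3*(((18 + (-28 - 1*(-24)))/(-5 + (-28 - 1*(-24)))))) = 29426564/(3*(((18 + (-28 + 24))/(-5 + (-28 + 24))))) = 29426564/(3*(((18 - 4)/(-5 - 4)))) = 29426564/(3*((14/(-9)))) = 29426564/(3*((-⅑*14))) = 29426564/(3*(-14/9)) = (29426564/3)*(-9/14) = -44139846/7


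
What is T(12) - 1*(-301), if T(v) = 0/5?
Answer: 301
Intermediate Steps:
T(v) = 0 (T(v) = 0*(⅕) = 0)
T(12) - 1*(-301) = 0 - 1*(-301) = 0 + 301 = 301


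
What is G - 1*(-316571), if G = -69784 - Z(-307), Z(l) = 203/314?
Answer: 77490915/314 ≈ 2.4679e+5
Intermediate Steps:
Z(l) = 203/314 (Z(l) = 203*(1/314) = 203/314)
G = -21912379/314 (G = -69784 - 1*203/314 = -69784 - 203/314 = -21912379/314 ≈ -69785.)
G - 1*(-316571) = -21912379/314 - 1*(-316571) = -21912379/314 + 316571 = 77490915/314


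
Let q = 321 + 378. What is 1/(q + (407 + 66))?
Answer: 1/1172 ≈ 0.00085324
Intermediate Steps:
q = 699
1/(q + (407 + 66)) = 1/(699 + (407 + 66)) = 1/(699 + 473) = 1/1172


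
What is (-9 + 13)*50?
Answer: 200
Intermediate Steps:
(-9 + 13)*50 = 4*50 = 200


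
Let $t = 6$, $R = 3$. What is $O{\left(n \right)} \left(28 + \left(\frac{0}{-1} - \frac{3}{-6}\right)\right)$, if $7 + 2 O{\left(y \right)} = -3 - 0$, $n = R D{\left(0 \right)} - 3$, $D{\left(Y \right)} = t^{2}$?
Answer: $- \frac{285}{2} \approx -142.5$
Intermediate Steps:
$D{\left(Y \right)} = 36$ ($D{\left(Y \right)} = 6^{2} = 36$)
$n = 105$ ($n = 3 \cdot 36 - 3 = 108 - 3 = 105$)
$O{\left(y \right)} = -5$ ($O{\left(y \right)} = - \frac{7}{2} + \frac{-3 - 0}{2} = - \frac{7}{2} + \frac{-3 + 0}{2} = - \frac{7}{2} + \frac{1}{2} \left(-3\right) = - \frac{7}{2} - \frac{3}{2} = -5$)
$O{\left(n \right)} \left(28 + \left(\frac{0}{-1} - \frac{3}{-6}\right)\right) = - 5 \left(28 + \left(\frac{0}{-1} - \frac{3}{-6}\right)\right) = - 5 \left(28 + \left(0 \left(-1\right) - - \frac{1}{2}\right)\right) = - 5 \left(28 + \left(0 + \frac{1}{2}\right)\right) = - 5 \left(28 + \frac{1}{2}\right) = \left(-5\right) \frac{57}{2} = - \frac{285}{2}$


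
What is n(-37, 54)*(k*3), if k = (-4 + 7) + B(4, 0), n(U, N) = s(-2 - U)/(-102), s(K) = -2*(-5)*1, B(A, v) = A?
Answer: -35/17 ≈ -2.0588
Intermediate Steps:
s(K) = 10 (s(K) = 10*1 = 10)
n(U, N) = -5/51 (n(U, N) = 10/(-102) = 10*(-1/102) = -5/51)
k = 7 (k = (-4 + 7) + 4 = 3 + 4 = 7)
n(-37, 54)*(k*3) = -35*3/51 = -5/51*21 = -35/17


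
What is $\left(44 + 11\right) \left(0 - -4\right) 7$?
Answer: $1540$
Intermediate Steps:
$\left(44 + 11\right) \left(0 - -4\right) 7 = 55 \left(0 + 4\right) 7 = 55 \cdot 4 \cdot 7 = 55 \cdot 28 = 1540$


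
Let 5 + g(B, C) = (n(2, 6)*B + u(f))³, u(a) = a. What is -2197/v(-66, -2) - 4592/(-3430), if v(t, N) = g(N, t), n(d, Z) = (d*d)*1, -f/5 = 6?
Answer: 18537921/13444865 ≈ 1.3788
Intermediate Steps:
f = -30 (f = -5*6 = -30)
n(d, Z) = d² (n(d, Z) = d²*1 = d²)
g(B, C) = -5 + (-30 + 4*B)³ (g(B, C) = -5 + (2²*B - 30)³ = -5 + (4*B - 30)³ = -5 + (-30 + 4*B)³)
v(t, N) = -5 + 8*(-15 + 2*N)³
-2197/v(-66, -2) - 4592/(-3430) = -2197/(-5 + 8*(-15 + 2*(-2))³) - 4592/(-3430) = -2197/(-5 + 8*(-15 - 4)³) - 4592*(-1/3430) = -2197/(-5 + 8*(-19)³) + 328/245 = -2197/(-5 + 8*(-6859)) + 328/245 = -2197/(-5 - 54872) + 328/245 = -2197/(-54877) + 328/245 = -2197*(-1/54877) + 328/245 = 2197/54877 + 328/245 = 18537921/13444865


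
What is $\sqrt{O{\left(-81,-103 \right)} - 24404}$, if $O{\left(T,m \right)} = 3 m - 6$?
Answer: $i \sqrt{24719} \approx 157.22 i$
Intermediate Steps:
$O{\left(T,m \right)} = -6 + 3 m$
$\sqrt{O{\left(-81,-103 \right)} - 24404} = \sqrt{\left(-6 + 3 \left(-103\right)\right) - 24404} = \sqrt{\left(-6 - 309\right) - 24404} = \sqrt{-315 - 24404} = \sqrt{-24719} = i \sqrt{24719}$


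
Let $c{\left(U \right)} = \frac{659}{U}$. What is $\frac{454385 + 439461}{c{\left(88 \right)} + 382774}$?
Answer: $\frac{78658448}{33684771} \approx 2.3351$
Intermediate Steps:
$\frac{454385 + 439461}{c{\left(88 \right)} + 382774} = \frac{454385 + 439461}{\frac{659}{88} + 382774} = \frac{893846}{659 \cdot \frac{1}{88} + 382774} = \frac{893846}{\frac{659}{88} + 382774} = \frac{893846}{\frac{33684771}{88}} = 893846 \cdot \frac{88}{33684771} = \frac{78658448}{33684771}$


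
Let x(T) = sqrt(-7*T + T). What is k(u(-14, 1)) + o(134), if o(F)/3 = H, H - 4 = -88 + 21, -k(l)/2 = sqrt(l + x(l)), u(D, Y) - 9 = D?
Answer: -189 - 2*sqrt(-5 + sqrt(30)) ≈ -190.38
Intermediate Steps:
u(D, Y) = 9 + D
x(T) = sqrt(6)*sqrt(-T) (x(T) = sqrt(-6*T) = sqrt(6)*sqrt(-T))
k(l) = -2*sqrt(l + sqrt(6)*sqrt(-l))
H = -63 (H = 4 + (-88 + 21) = 4 - 67 = -63)
o(F) = -189 (o(F) = 3*(-63) = -189)
k(u(-14, 1)) + o(134) = -2*sqrt((9 - 14) + sqrt(6)*sqrt(-(9 - 14))) - 189 = -2*sqrt(-5 + sqrt(6)*sqrt(-1*(-5))) - 189 = -2*sqrt(-5 + sqrt(6)*sqrt(5)) - 189 = -2*sqrt(-5 + sqrt(30)) - 189 = -189 - 2*sqrt(-5 + sqrt(30))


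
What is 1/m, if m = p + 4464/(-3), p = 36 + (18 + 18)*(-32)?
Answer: -1/2604 ≈ -0.00038402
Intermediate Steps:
p = -1116 (p = 36 + 36*(-32) = 36 - 1152 = -1116)
m = -2604 (m = -1116 + 4464/(-3) = -1116 + 4464*(-⅓) = -1116 - 1488 = -2604)
1/m = 1/(-2604) = -1/2604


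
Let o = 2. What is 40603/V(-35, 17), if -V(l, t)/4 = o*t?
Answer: -40603/136 ≈ -298.55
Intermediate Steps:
V(l, t) = -8*t
40603/V(-35, 17) = 40603/((-8*17)) = 40603/(-136) = 40603*(-1/136) = -40603/136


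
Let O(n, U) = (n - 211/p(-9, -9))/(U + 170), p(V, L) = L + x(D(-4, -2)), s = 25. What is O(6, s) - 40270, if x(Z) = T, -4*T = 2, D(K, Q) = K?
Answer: -149199814/3705 ≈ -40270.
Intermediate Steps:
T = -1/2 (T = -1/4*2 = -1/2 ≈ -0.50000)
x(Z) = -1/2
p(V, L) = -1/2 + L (p(V, L) = L - 1/2 = -1/2 + L)
O(n, U) = (422/19 + n)/(170 + U) (O(n, U) = (n - 211/(-1/2 - 9))/(U + 170) = (n - 211/(-19/2))/(170 + U) = (n - 211*(-2/19))/(170 + U) = (n + 422/19)/(170 + U) = (422/19 + n)/(170 + U))
O(6, s) - 40270 = (422/19 + 6)/(170 + 25) - 40270 = (536/19)/195 - 40270 = (1/195)*(536/19) - 40270 = 536/3705 - 40270 = -149199814/3705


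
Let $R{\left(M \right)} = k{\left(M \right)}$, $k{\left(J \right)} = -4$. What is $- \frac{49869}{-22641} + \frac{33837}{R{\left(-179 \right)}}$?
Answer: $- \frac{255301347}{30188} \approx -8457.0$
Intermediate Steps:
$R{\left(M \right)} = -4$
$- \frac{49869}{-22641} + \frac{33837}{R{\left(-179 \right)}} = - \frac{49869}{-22641} + \frac{33837}{-4} = \left(-49869\right) \left(- \frac{1}{22641}\right) + 33837 \left(- \frac{1}{4}\right) = \frac{16623}{7547} - \frac{33837}{4} = - \frac{255301347}{30188}$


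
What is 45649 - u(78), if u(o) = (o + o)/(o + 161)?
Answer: 10909955/239 ≈ 45648.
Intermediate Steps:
u(o) = 2*o/(161 + o) (u(o) = (2*o)/(161 + o) = 2*o/(161 + o))
45649 - u(78) = 45649 - 2*78/(161 + 78) = 45649 - 2*78/239 = 45649 - 1*156/239 = 45649 - 156/239 = 10909955/239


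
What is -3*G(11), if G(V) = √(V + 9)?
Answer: -6*√5 ≈ -13.416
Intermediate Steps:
G(V) = √(9 + V)
-3*G(11) = -3*√(9 + 11) = -6*√5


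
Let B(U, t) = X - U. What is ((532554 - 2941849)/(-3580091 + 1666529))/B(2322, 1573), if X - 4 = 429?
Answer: -344185/516388374 ≈ -0.00066652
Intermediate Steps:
X = 433 (X = 4 + 429 = 433)
B(U, t) = 433 - U
((532554 - 2941849)/(-3580091 + 1666529))/B(2322, 1573) = ((532554 - 2941849)/(-3580091 + 1666529))/(433 - 1*2322) = (-2409295/(-1913562))/(433 - 2322) = -2409295*(-1/1913562)/(-1889) = (344185/273366)*(-1/1889) = -344185/516388374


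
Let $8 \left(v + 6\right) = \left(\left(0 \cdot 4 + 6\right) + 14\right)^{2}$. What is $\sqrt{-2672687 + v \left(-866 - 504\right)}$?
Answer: $3 i \sqrt{303663} \approx 1653.2 i$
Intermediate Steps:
$v = 44$ ($v = -6 + \frac{\left(\left(0 \cdot 4 + 6\right) + 14\right)^{2}}{8} = -6 + \frac{\left(\left(0 + 6\right) + 14\right)^{2}}{8} = -6 + \frac{\left(6 + 14\right)^{2}}{8} = -6 + \frac{20^{2}}{8} = -6 + \frac{1}{8} \cdot 400 = -6 + 50 = 44$)
$\sqrt{-2672687 + v \left(-866 - 504\right)} = \sqrt{-2672687 + 44 \left(-866 - 504\right)} = \sqrt{-2672687 + 44 \left(-1370\right)} = \sqrt{-2672687 - 60280} = \sqrt{-2732967} = 3 i \sqrt{303663}$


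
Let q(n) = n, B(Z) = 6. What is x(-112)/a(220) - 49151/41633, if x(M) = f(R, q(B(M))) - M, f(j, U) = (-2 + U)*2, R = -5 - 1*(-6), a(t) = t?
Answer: -290863/457963 ≈ -0.63512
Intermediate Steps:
R = 1 (R = -5 + 6 = 1)
f(j, U) = -4 + 2*U
x(M) = 8 - M (x(M) = (-4 + 2*6) - M = (-4 + 12) - M = 8 - M)
x(-112)/a(220) - 49151/41633 = (8 - 1*(-112))/220 - 49151/41633 = (8 + 112)*(1/220) - 49151*1/41633 = 120*(1/220) - 49151/41633 = 6/11 - 49151/41633 = -290863/457963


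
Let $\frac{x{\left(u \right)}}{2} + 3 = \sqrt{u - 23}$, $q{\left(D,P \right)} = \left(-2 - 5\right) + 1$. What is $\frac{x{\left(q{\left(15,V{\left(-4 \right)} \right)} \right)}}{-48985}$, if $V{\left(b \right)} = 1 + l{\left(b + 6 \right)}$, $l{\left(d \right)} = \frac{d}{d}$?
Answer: $\frac{6}{48985} - \frac{2 i \sqrt{29}}{48985} \approx 0.00012249 - 0.00021987 i$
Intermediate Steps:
$l{\left(d \right)} = 1$
$V{\left(b \right)} = 2$ ($V{\left(b \right)} = 1 + 1 = 2$)
$q{\left(D,P \right)} = -6$ ($q{\left(D,P \right)} = -7 + 1 = -6$)
$x{\left(u \right)} = -6 + 2 \sqrt{-23 + u}$ ($x{\left(u \right)} = -6 + 2 \sqrt{u - 23} = -6 + 2 \sqrt{-23 + u}$)
$\frac{x{\left(q{\left(15,V{\left(-4 \right)} \right)} \right)}}{-48985} = \frac{-6 + 2 \sqrt{-23 - 6}}{-48985} = \left(-6 + 2 \sqrt{-29}\right) \left(- \frac{1}{48985}\right) = \left(-6 + 2 i \sqrt{29}\right) \left(- \frac{1}{48985}\right) = \frac{6}{48985} - \frac{2 i \sqrt{29}}{48985}$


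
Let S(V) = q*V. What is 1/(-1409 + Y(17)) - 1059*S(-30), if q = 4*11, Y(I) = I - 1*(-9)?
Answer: 1933268039/1383 ≈ 1.3979e+6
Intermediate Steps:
Y(I) = 9 + I (Y(I) = I + 9 = 9 + I)
q = 44
S(V) = 44*V
1/(-1409 + Y(17)) - 1059*S(-30) = 1/(-1409 + (9 + 17)) - 46596*(-30) = 1/(-1409 + 26) - 1059*(-1320) = 1/(-1383) + 1397880 = -1/1383 + 1397880 = 1933268039/1383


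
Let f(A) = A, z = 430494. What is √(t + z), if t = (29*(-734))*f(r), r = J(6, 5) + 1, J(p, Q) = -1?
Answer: √430494 ≈ 656.12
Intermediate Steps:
r = 0 (r = -1 + 1 = 0)
t = 0 (t = (29*(-734))*0 = -21286*0 = 0)
√(t + z) = √(0 + 430494) = √430494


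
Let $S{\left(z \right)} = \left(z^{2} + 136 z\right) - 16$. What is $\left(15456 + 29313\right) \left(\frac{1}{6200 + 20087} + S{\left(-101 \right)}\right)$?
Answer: $- \frac{4178968393584}{26287} \approx -1.5897 \cdot 10^{8}$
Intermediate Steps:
$S{\left(z \right)} = -16 + z^{2} + 136 z$
$\left(15456 + 29313\right) \left(\frac{1}{6200 + 20087} + S{\left(-101 \right)}\right) = \left(15456 + 29313\right) \left(\frac{1}{6200 + 20087} + \left(-16 + \left(-101\right)^{2} + 136 \left(-101\right)\right)\right) = 44769 \left(\frac{1}{26287} - 3551\right) = 44769 \left(- \frac{93345136}{26287}\right) = - \frac{4178968393584}{26287}$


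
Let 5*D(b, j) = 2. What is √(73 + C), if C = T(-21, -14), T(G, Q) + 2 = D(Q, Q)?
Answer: √1785/5 ≈ 8.4499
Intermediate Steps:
D(b, j) = ⅖ (D(b, j) = (⅕)*2 = ⅖)
T(G, Q) = -8/5 (T(G, Q) = -2 + ⅖ = -8/5)
C = -8/5 ≈ -1.6000
√(73 + C) = √(73 - 8/5) = √(357/5) = √1785/5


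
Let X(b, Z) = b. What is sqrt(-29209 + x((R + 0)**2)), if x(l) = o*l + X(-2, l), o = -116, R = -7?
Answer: I*sqrt(34895) ≈ 186.8*I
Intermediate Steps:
x(l) = -2 - 116*l (x(l) = -116*l - 2 = -2 - 116*l)
sqrt(-29209 + x((R + 0)**2)) = sqrt(-29209 + (-2 - 116*(-7 + 0)**2)) = sqrt(-29209 + (-2 - 116*(-7)**2)) = sqrt(-29209 + (-2 - 116*49)) = sqrt(-29209 + (-2 - 5684)) = sqrt(-29209 - 5686) = sqrt(-34895) = I*sqrt(34895)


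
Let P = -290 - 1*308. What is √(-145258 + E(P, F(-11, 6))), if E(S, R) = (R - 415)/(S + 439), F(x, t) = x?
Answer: 2*I*√102005549/53 ≈ 381.12*I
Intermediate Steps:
P = -598 (P = -290 - 308 = -598)
E(S, R) = (-415 + R)/(439 + S)
√(-145258 + E(P, F(-11, 6))) = √(-145258 + (-415 - 11)/(439 - 598)) = √(-145258 - 426/(-159)) = √(-145258 - 1/159*(-426)) = √(-145258 + 142/53) = √(-7698532/53) = 2*I*√102005549/53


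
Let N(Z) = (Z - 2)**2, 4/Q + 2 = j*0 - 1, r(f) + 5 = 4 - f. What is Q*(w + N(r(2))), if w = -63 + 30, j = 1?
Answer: 32/3 ≈ 10.667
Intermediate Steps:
r(f) = -1 - f (r(f) = -5 + (4 - f) = -1 - f)
Q = -4/3 (Q = 4/(-2 + (1*0 - 1)) = 4/(-2 + (0 - 1)) = 4/(-2 - 1) = 4/(-3) = 4*(-1/3) = -4/3 ≈ -1.3333)
w = -33
N(Z) = (-2 + Z)**2
Q*(w + N(r(2))) = -4*(-33 + (-2 + (-1 - 1*2))**2)/3 = -4*(-33 + (-2 + (-1 - 2))**2)/3 = -4*(-33 + (-2 - 3)**2)/3 = -4*(-33 + (-5)**2)/3 = -4*(-33 + 25)/3 = -4/3*(-8) = 32/3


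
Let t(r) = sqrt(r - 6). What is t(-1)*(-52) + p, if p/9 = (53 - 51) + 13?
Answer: 135 - 52*I*sqrt(7) ≈ 135.0 - 137.58*I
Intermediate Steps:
t(r) = sqrt(-6 + r)
p = 135 (p = 9*((53 - 51) + 13) = 9*(2 + 13) = 9*15 = 135)
t(-1)*(-52) + p = sqrt(-6 - 1)*(-52) + 135 = sqrt(-7)*(-52) + 135 = (I*sqrt(7))*(-52) + 135 = -52*I*sqrt(7) + 135 = 135 - 52*I*sqrt(7)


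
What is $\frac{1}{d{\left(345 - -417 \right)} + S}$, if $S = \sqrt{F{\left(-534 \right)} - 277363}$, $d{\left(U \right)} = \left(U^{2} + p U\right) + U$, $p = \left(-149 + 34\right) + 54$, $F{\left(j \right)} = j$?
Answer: $\frac{534924}{286143963673} - \frac{i \sqrt{277897}}{286143963673} \approx 1.8694 \cdot 10^{-6} - 1.8423 \cdot 10^{-9} i$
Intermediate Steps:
$p = -61$ ($p = -115 + 54 = -61$)
$d{\left(U \right)} = U^{2} - 60 U$ ($d{\left(U \right)} = \left(U^{2} - 61 U\right) + U = U^{2} - 60 U$)
$S = i \sqrt{277897}$ ($S = \sqrt{-534 - 277363} = \sqrt{-277897} = i \sqrt{277897} \approx 527.16 i$)
$\frac{1}{d{\left(345 - -417 \right)} + S} = \frac{1}{\left(345 - -417\right) \left(-60 + \left(345 - -417\right)\right) + i \sqrt{277897}} = \frac{1}{\left(345 + 417\right) \left(-60 + \left(345 + 417\right)\right) + i \sqrt{277897}} = \frac{1}{762 \left(-60 + 762\right) + i \sqrt{277897}} = \frac{1}{762 \cdot 702 + i \sqrt{277897}} = \frac{1}{534924 + i \sqrt{277897}}$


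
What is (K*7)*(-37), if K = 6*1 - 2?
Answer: -1036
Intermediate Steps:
K = 4 (K = 6 - 2 = 4)
(K*7)*(-37) = (4*7)*(-37) = 28*(-37) = -1036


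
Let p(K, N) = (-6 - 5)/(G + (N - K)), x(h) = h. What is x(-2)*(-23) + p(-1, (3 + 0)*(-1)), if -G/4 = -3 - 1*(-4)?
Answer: 287/6 ≈ 47.833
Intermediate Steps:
G = -4 (G = -4*(-3 - 1*(-4)) = -4*(-3 + 4) = -4*1 = -4)
p(K, N) = -11/(-4 + N - K) (p(K, N) = (-6 - 5)/(-4 + (N - K)) = -11/(-4 + N - K))
x(-2)*(-23) + p(-1, (3 + 0)*(-1)) = -2*(-23) + 11/(4 - 1 - (3 + 0)*(-1)) = 46 + 11/(4 - 1 - 3*(-1)) = 46 + 11/(4 - 1 - 1*(-3)) = 46 + 11/(4 - 1 + 3) = 46 + 11/6 = 287/6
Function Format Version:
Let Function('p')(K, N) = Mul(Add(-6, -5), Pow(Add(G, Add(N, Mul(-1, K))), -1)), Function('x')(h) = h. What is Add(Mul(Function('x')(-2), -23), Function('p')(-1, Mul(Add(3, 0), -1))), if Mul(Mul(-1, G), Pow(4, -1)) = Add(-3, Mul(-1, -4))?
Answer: Rational(287, 6) ≈ 47.833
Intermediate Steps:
G = -4 (G = Mul(-4, Add(-3, Mul(-1, -4))) = Mul(-4, Add(-3, 4)) = Mul(-4, 1) = -4)
Function('p')(K, N) = Mul(-11, Pow(Add(-4, N, Mul(-1, K)), -1)) (Function('p')(K, N) = Mul(Add(-6, -5), Pow(Add(-4, Add(N, Mul(-1, K))), -1)) = Mul(-11, Pow(Add(-4, N, Mul(-1, K)), -1)))
Add(Mul(Function('x')(-2), -23), Function('p')(-1, Mul(Add(3, 0), -1))) = Add(Mul(-2, -23), Mul(11, Pow(Add(4, -1, Mul(-1, Mul(Add(3, 0), -1))), -1))) = Add(46, Mul(11, Pow(Add(4, -1, Mul(-1, Mul(3, -1))), -1))) = Add(46, Mul(11, Pow(Add(4, -1, Mul(-1, -3)), -1))) = Add(46, Mul(11, Pow(Add(4, -1, 3), -1))) = Add(46, Mul(11, Pow(6, -1))) = Add(46, Mul(11, Rational(1, 6))) = Add(46, Rational(11, 6)) = Rational(287, 6)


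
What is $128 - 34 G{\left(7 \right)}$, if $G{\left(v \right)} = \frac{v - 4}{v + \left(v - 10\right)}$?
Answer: $\frac{205}{2} \approx 102.5$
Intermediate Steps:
$G{\left(v \right)} = \frac{-4 + v}{-10 + 2 v}$ ($G{\left(v \right)} = \frac{-4 + v}{v + \left(-10 + v\right)} = \frac{-4 + v}{-10 + 2 v}$)
$128 - 34 G{\left(7 \right)} = 128 - 34 \frac{-4 + 7}{2 \left(-5 + 7\right)} = 128 - 34 \cdot \frac{1}{2} \cdot \frac{1}{2} \cdot 3 = 128 - \frac{51}{2} = \frac{205}{2}$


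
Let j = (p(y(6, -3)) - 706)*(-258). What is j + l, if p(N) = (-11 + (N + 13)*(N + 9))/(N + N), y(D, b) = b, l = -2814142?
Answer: -2629887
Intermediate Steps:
p(N) = (-11 + (9 + N)*(13 + N))/(2*N) (p(N) = (-11 + (13 + N)*(9 + N))/((2*N)) = (-11 + (9 + N)*(13 + N))*(1/(2*N)) = (-11 + (9 + N)*(13 + N))/(2*N))
j = 184255 (j = ((11 + (1/2)*(-3) + 53/(-3)) - 706)*(-258) = ((11 - 3/2 + 53*(-1/3)) - 706)*(-258) = ((11 - 3/2 - 53/3) - 706)*(-258) = (-49/6 - 706)*(-258) = -4285/6*(-258) = 184255)
j + l = 184255 - 2814142 = -2629887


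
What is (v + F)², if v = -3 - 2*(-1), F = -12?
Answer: 169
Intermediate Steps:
v = -1 (v = -3 + 2 = -1)
(v + F)² = (-1 - 12)² = (-13)² = 169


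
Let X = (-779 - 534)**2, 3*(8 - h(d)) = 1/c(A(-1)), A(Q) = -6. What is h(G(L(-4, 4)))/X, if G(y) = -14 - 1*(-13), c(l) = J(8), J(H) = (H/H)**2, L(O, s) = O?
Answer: 23/5171907 ≈ 4.4471e-6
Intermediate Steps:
J(H) = 1 (J(H) = 1**2 = 1)
c(l) = 1
G(y) = -1 (G(y) = -14 + 13 = -1)
h(d) = 23/3 (h(d) = 8 - 1/3/1 = 8 - 1/3*1 = 8 - 1/3 = 23/3)
X = 1723969 (X = (-1313)**2 = 1723969)
h(G(L(-4, 4)))/X = (23/3)/1723969 = (23/3)*(1/1723969) = 23/5171907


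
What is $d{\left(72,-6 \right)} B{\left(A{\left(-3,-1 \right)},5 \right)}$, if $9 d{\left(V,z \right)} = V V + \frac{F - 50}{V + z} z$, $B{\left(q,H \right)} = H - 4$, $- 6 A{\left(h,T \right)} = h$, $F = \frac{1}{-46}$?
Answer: $\frac{875135}{1518} \approx 576.5$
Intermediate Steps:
$F = - \frac{1}{46} \approx -0.021739$
$A{\left(h,T \right)} = - \frac{h}{6}$
$B{\left(q,H \right)} = -4 + H$
$d{\left(V,z \right)} = \frac{V^{2}}{9} - \frac{767 z}{138 \left(V + z\right)}$ ($d{\left(V,z \right)} = \frac{V V + \frac{- \frac{1}{46} - 50}{V + z} z}{9} = \frac{V^{2} + - \frac{2301}{46 \left(V + z\right)} z}{9} = \frac{V^{2} - \frac{2301 z}{46 \left(V + z\right)}}{9} = \frac{V^{2}}{9} - \frac{767 z}{138 \left(V + z\right)}$)
$d{\left(72,-6 \right)} B{\left(A{\left(-3,-1 \right)},5 \right)} = \frac{\left(- \frac{767}{138}\right) \left(-6\right) + \frac{72^{3}}{9} + \frac{1}{9} \left(-6\right) 72^{2}}{72 - 6} \left(-4 + 5\right) = \frac{\frac{767}{23} + \frac{1}{9} \cdot 373248 + \frac{1}{9} \left(-6\right) 5184}{66} \cdot 1 = \frac{\frac{767}{23} + 41472 - 3456}{66} \cdot 1 = \frac{1}{66} \cdot \frac{875135}{23} \cdot 1 = \frac{875135}{1518} \cdot 1 = \frac{875135}{1518}$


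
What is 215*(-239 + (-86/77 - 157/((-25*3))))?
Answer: -59107198/1155 ≈ -51175.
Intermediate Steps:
215*(-239 + (-86/77 - 157/((-25*3)))) = 215*(-239 + (-86*1/77 - 157/(-75))) = 215*(-239 + (-86/77 - 157*(-1/75))) = 215*(-239 + (-86/77 + 157/75)) = 215*(-239 + 5639/5775) = 215*(-1374586/5775) = -59107198/1155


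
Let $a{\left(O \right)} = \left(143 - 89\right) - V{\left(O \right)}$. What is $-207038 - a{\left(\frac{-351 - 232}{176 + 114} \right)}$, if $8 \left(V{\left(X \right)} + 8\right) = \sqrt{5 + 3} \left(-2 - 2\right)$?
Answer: $-207100 - \sqrt{2} \approx -2.071 \cdot 10^{5}$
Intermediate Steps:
$V{\left(X \right)} = -8 - \sqrt{2}$ ($V{\left(X \right)} = -8 + \frac{\sqrt{5 + 3} \left(-2 - 2\right)}{8} = -8 + \frac{\sqrt{8} \left(-4\right)}{8} = -8 + \frac{2 \sqrt{2} \left(-4\right)}{8} = -8 + \frac{\left(-8\right) \sqrt{2}}{8} = -8 - \sqrt{2}$)
$a{\left(O \right)} = 62 + \sqrt{2}$ ($a{\left(O \right)} = \left(143 - 89\right) - \left(-8 - \sqrt{2}\right) = 54 + \left(8 + \sqrt{2}\right) = 62 + \sqrt{2}$)
$-207038 - a{\left(\frac{-351 - 232}{176 + 114} \right)} = -207038 - \left(62 + \sqrt{2}\right) = -207100 - \sqrt{2}$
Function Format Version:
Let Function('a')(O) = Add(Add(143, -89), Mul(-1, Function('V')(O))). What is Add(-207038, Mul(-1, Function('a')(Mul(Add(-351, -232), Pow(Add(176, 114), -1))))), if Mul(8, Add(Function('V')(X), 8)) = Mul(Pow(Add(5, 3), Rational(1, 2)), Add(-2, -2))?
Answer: Add(-207100, Mul(-1, Pow(2, Rational(1, 2)))) ≈ -2.0710e+5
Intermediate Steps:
Function('V')(X) = Add(-8, Mul(-1, Pow(2, Rational(1, 2)))) (Function('V')(X) = Add(-8, Mul(Rational(1, 8), Mul(Pow(Add(5, 3), Rational(1, 2)), Add(-2, -2)))) = Add(-8, Mul(Rational(1, 8), Mul(Pow(8, Rational(1, 2)), -4))) = Add(-8, Mul(Rational(1, 8), Mul(Mul(2, Pow(2, Rational(1, 2))), -4))) = Add(-8, Mul(Rational(1, 8), Mul(-8, Pow(2, Rational(1, 2))))) = Add(-8, Mul(-1, Pow(2, Rational(1, 2)))))
Function('a')(O) = Add(62, Pow(2, Rational(1, 2))) (Function('a')(O) = Add(Add(143, -89), Mul(-1, Add(-8, Mul(-1, Pow(2, Rational(1, 2)))))) = Add(54, Add(8, Pow(2, Rational(1, 2)))) = Add(62, Pow(2, Rational(1, 2))))
Add(-207038, Mul(-1, Function('a')(Mul(Add(-351, -232), Pow(Add(176, 114), -1))))) = Add(-207038, Mul(-1, Add(62, Pow(2, Rational(1, 2))))) = Add(-207038, Add(-62, Mul(-1, Pow(2, Rational(1, 2))))) = Add(-207100, Mul(-1, Pow(2, Rational(1, 2))))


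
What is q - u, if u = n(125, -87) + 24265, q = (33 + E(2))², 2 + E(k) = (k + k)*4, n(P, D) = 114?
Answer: -22170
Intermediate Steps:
E(k) = -2 + 8*k (E(k) = -2 + (k + k)*4 = -2 + (2*k)*4 = -2 + 8*k)
q = 2209 (q = (33 + (-2 + 8*2))² = (33 + (-2 + 16))² = (33 + 14)² = 47² = 2209)
u = 24379 (u = 114 + 24265 = 24379)
q - u = 2209 - 1*24379 = 2209 - 24379 = -22170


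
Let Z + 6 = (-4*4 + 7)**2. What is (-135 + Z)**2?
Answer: 3600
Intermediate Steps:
Z = 75 (Z = -6 + (-4*4 + 7)**2 = -6 + (-16 + 7)**2 = -6 + (-9)**2 = -6 + 81 = 75)
(-135 + Z)**2 = (-135 + 75)**2 = (-60)**2 = 3600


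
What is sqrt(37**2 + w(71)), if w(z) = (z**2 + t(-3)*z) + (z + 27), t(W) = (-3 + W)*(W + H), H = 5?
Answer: 2*sqrt(1414) ≈ 75.206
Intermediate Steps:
t(W) = (-3 + W)*(5 + W) (t(W) = (-3 + W)*(W + 5) = (-3 + W)*(5 + W))
w(z) = 27 + z**2 - 11*z (w(z) = (z**2 + (-15 + (-3)**2 + 2*(-3))*z) + (z + 27) = (z**2 + (-15 + 9 - 6)*z) + (27 + z) = (z**2 - 12*z) + (27 + z) = 27 + z**2 - 11*z)
sqrt(37**2 + w(71)) = sqrt(37**2 + (27 + 71**2 - 11*71)) = sqrt(1369 + (27 + 5041 - 781)) = sqrt(1369 + 4287) = sqrt(5656) = 2*sqrt(1414)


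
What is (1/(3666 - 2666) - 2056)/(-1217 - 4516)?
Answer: 685333/1911000 ≈ 0.35863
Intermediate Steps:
(1/(3666 - 2666) - 2056)/(-1217 - 4516) = (1/1000 - 2056)/(-5733) = (1/1000 - 2056)*(-1/5733) = -2055999/1000*(-1/5733) = 685333/1911000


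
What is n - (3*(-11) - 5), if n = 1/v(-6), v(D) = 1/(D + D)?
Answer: 26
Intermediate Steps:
v(D) = 1/(2*D)
n = -12 (n = 1/((1/2)/(-6)) = 1/((1/2)*(-1/6)) = 1/(-1/12) = -12)
n - (3*(-11) - 5) = -12 - (3*(-11) - 5) = -12 - (-33 - 5) = -12 - 1*(-38) = -12 + 38 = 26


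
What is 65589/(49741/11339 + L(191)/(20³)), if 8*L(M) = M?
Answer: 47597674944000/3185589749 ≈ 14942.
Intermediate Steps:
L(M) = M/8
65589/(49741/11339 + L(191)/(20³)) = 65589/(49741/11339 + ((⅛)*191)/(20³)) = 65589/(49741*(1/11339) + (191/8)/8000) = 65589/(49741/11339 + (191/8)*(1/8000)) = 65589/(49741/11339 + 191/64000) = 65589/(3185589749/725696000) = 65589*(725696000/3185589749) = 47597674944000/3185589749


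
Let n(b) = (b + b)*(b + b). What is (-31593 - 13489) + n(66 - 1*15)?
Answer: -34678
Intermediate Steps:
n(b) = 4*b**2 (n(b) = (2*b)*(2*b) = 4*b**2)
(-31593 - 13489) + n(66 - 1*15) = (-31593 - 13489) + 4*(66 - 1*15)**2 = -45082 + 4*(66 - 15)**2 = -45082 + 4*51**2 = -45082 + 4*2601 = -45082 + 10404 = -34678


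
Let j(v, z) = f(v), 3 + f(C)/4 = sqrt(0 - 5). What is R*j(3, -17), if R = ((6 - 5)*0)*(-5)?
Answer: 0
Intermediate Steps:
f(C) = -12 + 4*I*sqrt(5) (f(C) = -12 + 4*sqrt(0 - 5) = -12 + 4*sqrt(-5) = -12 + 4*(I*sqrt(5)) = -12 + 4*I*sqrt(5))
j(v, z) = -12 + 4*I*sqrt(5)
R = 0 (R = (1*0)*(-5) = 0*(-5) = 0)
R*j(3, -17) = 0*(-12 + 4*I*sqrt(5)) = 0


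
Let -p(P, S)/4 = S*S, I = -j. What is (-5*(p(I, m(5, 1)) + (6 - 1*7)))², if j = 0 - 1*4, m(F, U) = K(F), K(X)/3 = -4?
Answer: 8323225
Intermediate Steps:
K(X) = -12 (K(X) = 3*(-4) = -12)
m(F, U) = -12
j = -4 (j = 0 - 4 = -4)
I = 4 (I = -1*(-4) = 4)
p(P, S) = -4*S² (p(P, S) = -4*S*S = -4*S²)
(-5*(p(I, m(5, 1)) + (6 - 1*7)))² = (-5*(-4*(-12)² + (6 - 1*7)))² = (-5*(-4*144 + (6 - 7)))² = (-5*(-576 - 1))² = (-5*(-577))² = 2885² = 8323225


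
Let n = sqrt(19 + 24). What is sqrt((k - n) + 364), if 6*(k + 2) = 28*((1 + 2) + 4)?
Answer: sqrt(3552 - 9*sqrt(43))/3 ≈ 19.701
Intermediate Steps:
n = sqrt(43) ≈ 6.5574
k = 92/3 (k = -2 + (28*((1 + 2) + 4))/6 = -2 + (28*(3 + 4))/6 = -2 + (28*7)/6 = -2 + (1/6)*196 = -2 + 98/3 = 92/3 ≈ 30.667)
sqrt((k - n) + 364) = sqrt((92/3 - sqrt(43)) + 364) = sqrt(1184/3 - sqrt(43))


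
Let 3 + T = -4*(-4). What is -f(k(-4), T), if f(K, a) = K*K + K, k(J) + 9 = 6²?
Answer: -756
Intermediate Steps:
k(J) = 27 (k(J) = -9 + 6² = -9 + 36 = 27)
T = 13 (T = -3 - 4*(-4) = -3 + 16 = 13)
f(K, a) = K + K² (f(K, a) = K² + K = K + K²)
-f(k(-4), T) = -27*(1 + 27) = -27*28 = -1*756 = -756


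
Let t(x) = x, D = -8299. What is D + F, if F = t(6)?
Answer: -8293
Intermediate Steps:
F = 6
D + F = -8299 + 6 = -8293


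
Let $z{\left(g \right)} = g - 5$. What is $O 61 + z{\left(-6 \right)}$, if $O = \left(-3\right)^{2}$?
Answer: $538$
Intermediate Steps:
$O = 9$
$z{\left(g \right)} = -5 + g$
$O 61 + z{\left(-6 \right)} = 9 \cdot 61 - 11 = 549 - 11 = 538$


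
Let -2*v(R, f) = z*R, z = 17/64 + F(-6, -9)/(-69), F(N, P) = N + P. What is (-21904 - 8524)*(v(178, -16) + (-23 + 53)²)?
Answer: -9596390247/368 ≈ -2.6077e+7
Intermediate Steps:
z = 711/1472 (z = 17/64 + (-6 - 9)/(-69) = 17*(1/64) - 15*(-1/69) = 17/64 + 5/23 = 711/1472 ≈ 0.48302)
v(R, f) = -711*R/2944
(-21904 - 8524)*(v(178, -16) + (-23 + 53)²) = (-21904 - 8524)*(-711/2944*178 + (-23 + 53)²) = -30428*(-63279/1472 + 30²) = -30428*(-63279/1472 + 900) = -30428*1261521/1472 = -9596390247/368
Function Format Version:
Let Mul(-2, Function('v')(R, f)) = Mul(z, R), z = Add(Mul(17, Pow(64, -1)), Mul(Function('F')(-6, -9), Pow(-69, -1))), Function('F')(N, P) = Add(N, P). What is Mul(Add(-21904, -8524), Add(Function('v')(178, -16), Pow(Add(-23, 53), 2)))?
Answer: Rational(-9596390247, 368) ≈ -2.6077e+7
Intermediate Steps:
z = Rational(711, 1472) (z = Add(Mul(17, Pow(64, -1)), Mul(Add(-6, -9), Pow(-69, -1))) = Add(Mul(17, Rational(1, 64)), Mul(-15, Rational(-1, 69))) = Add(Rational(17, 64), Rational(5, 23)) = Rational(711, 1472) ≈ 0.48302)
Function('v')(R, f) = Mul(Rational(-711, 2944), R) (Function('v')(R, f) = Mul(Rational(-1, 2), Mul(Rational(711, 1472), R)) = Mul(Rational(-711, 2944), R))
Mul(Add(-21904, -8524), Add(Function('v')(178, -16), Pow(Add(-23, 53), 2))) = Mul(Add(-21904, -8524), Add(Mul(Rational(-711, 2944), 178), Pow(Add(-23, 53), 2))) = Mul(-30428, Add(Rational(-63279, 1472), Pow(30, 2))) = Mul(-30428, Add(Rational(-63279, 1472), 900)) = Mul(-30428, Rational(1261521, 1472)) = Rational(-9596390247, 368)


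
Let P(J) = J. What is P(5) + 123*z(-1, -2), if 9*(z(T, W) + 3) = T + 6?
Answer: -887/3 ≈ -295.67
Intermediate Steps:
z(T, W) = -7/3 + T/9 (z(T, W) = -3 + (T + 6)/9 = -3 + (6 + T)/9 = -3 + (2/3 + T/9) = -7/3 + T/9)
P(5) + 123*z(-1, -2) = 5 + 123*(-7/3 + (1/9)*(-1)) = 5 + 123*(-7/3 - 1/9) = 5 + 123*(-22/9) = 5 - 902/3 = -887/3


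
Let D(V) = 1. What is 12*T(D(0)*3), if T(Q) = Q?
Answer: 36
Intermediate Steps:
12*T(D(0)*3) = 12*(1*3) = 12*3 = 36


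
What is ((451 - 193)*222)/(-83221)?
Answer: -57276/83221 ≈ -0.68824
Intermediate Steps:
((451 - 193)*222)/(-83221) = (258*222)*(-1/83221) = 57276*(-1/83221) = -57276/83221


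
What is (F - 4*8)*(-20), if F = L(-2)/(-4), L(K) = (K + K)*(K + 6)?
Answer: 560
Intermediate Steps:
L(K) = 2*K*(6 + K) (L(K) = (2*K)*(6 + K) = 2*K*(6 + K))
F = 4 (F = (2*(-2)*(6 - 2))/(-4) = (2*(-2)*4)*(-¼) = -16*(-¼) = 4)
(F - 4*8)*(-20) = (4 - 4*8)*(-20) = (4 - 32)*(-20) = -28*(-20) = 560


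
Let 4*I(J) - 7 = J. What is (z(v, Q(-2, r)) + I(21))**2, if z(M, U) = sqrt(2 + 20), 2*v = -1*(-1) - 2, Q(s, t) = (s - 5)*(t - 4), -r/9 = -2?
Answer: (7 + sqrt(22))**2 ≈ 136.67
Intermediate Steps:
r = 18 (r = -9*(-2) = 18)
Q(s, t) = (-5 + s)*(-4 + t)
I(J) = 7/4 + J/4
v = -1/2 (v = (-1*(-1) - 2)/2 = (1 - 2)/2 = (1/2)*(-1) = -1/2 ≈ -0.50000)
z(M, U) = sqrt(22)
(z(v, Q(-2, r)) + I(21))**2 = (sqrt(22) + (7/4 + (1/4)*21))**2 = (sqrt(22) + (7/4 + 21/4))**2 = (sqrt(22) + 7)**2 = (7 + sqrt(22))**2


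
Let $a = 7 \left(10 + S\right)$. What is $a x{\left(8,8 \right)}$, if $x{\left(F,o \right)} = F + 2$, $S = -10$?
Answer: $0$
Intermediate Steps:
$x{\left(F,o \right)} = 2 + F$
$a = 0$ ($a = 7 \left(10 - 10\right) = 7 \cdot 0 = 0$)
$a x{\left(8,8 \right)} = 0 \left(2 + 8\right) = 0 \cdot 10 = 0$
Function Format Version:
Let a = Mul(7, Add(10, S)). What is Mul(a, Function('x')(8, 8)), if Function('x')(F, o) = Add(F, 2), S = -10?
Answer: 0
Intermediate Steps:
Function('x')(F, o) = Add(2, F)
a = 0 (a = Mul(7, Add(10, -10)) = Mul(7, 0) = 0)
Mul(a, Function('x')(8, 8)) = Mul(0, Add(2, 8)) = Mul(0, 10) = 0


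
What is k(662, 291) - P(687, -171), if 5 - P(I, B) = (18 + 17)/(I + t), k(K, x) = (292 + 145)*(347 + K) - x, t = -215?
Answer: 207980699/472 ≈ 4.4064e+5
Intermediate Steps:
k(K, x) = 151639 - x + 437*K (k(K, x) = 437*(347 + K) - x = (151639 + 437*K) - x = 151639 - x + 437*K)
P(I, B) = 5 - 35/(-215 + I) (P(I, B) = 5 - (18 + 17)/(I - 215) = 5 - 35/(-215 + I))
k(662, 291) - P(687, -171) = (151639 - 1*291 + 437*662) - 5*(-222 + 687)/(-215 + 687) = (151639 - 291 + 289294) - 5*465/472 = 440642 - 5*465/472 = 440642 - 1*2325/472 = 440642 - 2325/472 = 207980699/472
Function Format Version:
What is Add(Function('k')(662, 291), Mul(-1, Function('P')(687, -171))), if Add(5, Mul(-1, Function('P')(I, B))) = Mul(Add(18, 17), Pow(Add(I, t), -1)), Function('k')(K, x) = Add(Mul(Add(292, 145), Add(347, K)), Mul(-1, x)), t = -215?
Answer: Rational(207980699, 472) ≈ 4.4064e+5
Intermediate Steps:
Function('k')(K, x) = Add(151639, Mul(-1, x), Mul(437, K)) (Function('k')(K, x) = Add(Mul(437, Add(347, K)), Mul(-1, x)) = Add(Add(151639, Mul(437, K)), Mul(-1, x)) = Add(151639, Mul(-1, x), Mul(437, K)))
Function('P')(I, B) = Add(5, Mul(-35, Pow(Add(-215, I), -1))) (Function('P')(I, B) = Add(5, Mul(-1, Mul(Add(18, 17), Pow(Add(I, -215), -1)))) = Add(5, Mul(-1, Mul(35, Pow(Add(-215, I), -1)))) = Add(5, Mul(-35, Pow(Add(-215, I), -1))))
Add(Function('k')(662, 291), Mul(-1, Function('P')(687, -171))) = Add(Add(151639, Mul(-1, 291), Mul(437, 662)), Mul(-1, Mul(5, Pow(Add(-215, 687), -1), Add(-222, 687)))) = Add(Add(151639, -291, 289294), Mul(-1, Mul(5, Pow(472, -1), 465))) = Add(440642, Mul(-1, Mul(5, Rational(1, 472), 465))) = Add(440642, Mul(-1, Rational(2325, 472))) = Add(440642, Rational(-2325, 472)) = Rational(207980699, 472)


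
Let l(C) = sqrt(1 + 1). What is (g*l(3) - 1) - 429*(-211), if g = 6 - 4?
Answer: 90518 + 2*sqrt(2) ≈ 90521.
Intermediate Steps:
l(C) = sqrt(2)
g = 2
(g*l(3) - 1) - 429*(-211) = (2*sqrt(2) - 1) - 429*(-211) = (-1 + 2*sqrt(2)) + 90519 = 90518 + 2*sqrt(2)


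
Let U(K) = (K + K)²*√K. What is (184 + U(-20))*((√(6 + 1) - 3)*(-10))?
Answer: 80*(3 - √7)*(23 + 400*I*√5) ≈ 651.82 + 25348.0*I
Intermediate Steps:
U(K) = 4*K^(5/2) (U(K) = (2*K)²*√K = (4*K²)*√K = 4*K^(5/2))
(184 + U(-20))*((√(6 + 1) - 3)*(-10)) = (184 + 4*(-20)^(5/2))*((√(6 + 1) - 3)*(-10)) = (184 + 4*(800*I*√5))*((√7 - 3)*(-10)) = (184 + 3200*I*√5)*((-3 + √7)*(-10)) = (184 + 3200*I*√5)*(30 - 10*√7) = (30 - 10*√7)*(184 + 3200*I*√5)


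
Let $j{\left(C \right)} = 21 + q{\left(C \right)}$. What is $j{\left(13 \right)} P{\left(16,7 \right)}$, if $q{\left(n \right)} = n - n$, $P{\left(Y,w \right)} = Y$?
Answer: $336$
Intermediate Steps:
$q{\left(n \right)} = 0$
$j{\left(C \right)} = 21$ ($j{\left(C \right)} = 21 + 0 = 21$)
$j{\left(13 \right)} P{\left(16,7 \right)} = 21 \cdot 16 = 336$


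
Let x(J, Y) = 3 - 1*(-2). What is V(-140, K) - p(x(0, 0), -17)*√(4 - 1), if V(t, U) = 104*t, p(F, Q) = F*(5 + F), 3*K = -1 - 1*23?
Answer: -14560 - 50*√3 ≈ -14647.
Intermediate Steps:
x(J, Y) = 5 (x(J, Y) = 3 + 2 = 5)
K = -8 (K = (-1 - 1*23)/3 = (-1 - 23)/3 = (⅓)*(-24) = -8)
V(-140, K) - p(x(0, 0), -17)*√(4 - 1) = 104*(-140) - 5*(5 + 5)*√(4 - 1) = -14560 - 5*10*√3 = -14560 - 50*√3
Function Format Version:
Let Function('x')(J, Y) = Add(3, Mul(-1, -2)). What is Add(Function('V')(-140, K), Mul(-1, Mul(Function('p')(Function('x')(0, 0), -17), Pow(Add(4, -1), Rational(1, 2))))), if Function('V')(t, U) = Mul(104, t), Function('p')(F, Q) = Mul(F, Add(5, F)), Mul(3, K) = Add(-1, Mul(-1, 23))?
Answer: Add(-14560, Mul(-50, Pow(3, Rational(1, 2)))) ≈ -14647.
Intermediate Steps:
Function('x')(J, Y) = 5 (Function('x')(J, Y) = Add(3, 2) = 5)
K = -8 (K = Mul(Rational(1, 3), Add(-1, Mul(-1, 23))) = Mul(Rational(1, 3), Add(-1, -23)) = Mul(Rational(1, 3), -24) = -8)
Add(Function('V')(-140, K), Mul(-1, Mul(Function('p')(Function('x')(0, 0), -17), Pow(Add(4, -1), Rational(1, 2))))) = Add(Mul(104, -140), Mul(-1, Mul(Mul(5, Add(5, 5)), Pow(Add(4, -1), Rational(1, 2))))) = Add(-14560, Mul(-1, Mul(Mul(5, 10), Pow(3, Rational(1, 2))))) = Add(-14560, Mul(-1, Mul(50, Pow(3, Rational(1, 2))))) = Add(-14560, Mul(-50, Pow(3, Rational(1, 2))))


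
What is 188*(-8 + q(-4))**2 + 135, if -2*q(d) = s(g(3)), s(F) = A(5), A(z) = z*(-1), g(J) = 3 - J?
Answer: 5822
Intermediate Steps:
A(z) = -z
s(F) = -5 (s(F) = -1*5 = -5)
q(d) = 5/2 (q(d) = -1/2*(-5) = 5/2)
188*(-8 + q(-4))**2 + 135 = 188*(-8 + 5/2)**2 + 135 = 188*(-11/2)**2 + 135 = 188*(121/4) + 135 = 5687 + 135 = 5822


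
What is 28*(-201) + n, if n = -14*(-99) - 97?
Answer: -4339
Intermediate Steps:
n = 1289 (n = 1386 - 97 = 1289)
28*(-201) + n = 28*(-201) + 1289 = -5628 + 1289 = -4339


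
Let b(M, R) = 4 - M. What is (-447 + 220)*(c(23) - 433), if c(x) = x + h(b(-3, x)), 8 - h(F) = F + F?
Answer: 94432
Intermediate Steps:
h(F) = 8 - 2*F (h(F) = 8 - (F + F) = 8 - 2*F)
c(x) = -6 + x (c(x) = x + (8 - 2*(4 - 1*(-3))) = x + (8 - 2*(4 + 3)) = x + (8 - 2*7) = x + (8 - 14) = x - 6 = -6 + x)
(-447 + 220)*(c(23) - 433) = (-447 + 220)*((-6 + 23) - 433) = -227*(17 - 433) = -227*(-416) = 94432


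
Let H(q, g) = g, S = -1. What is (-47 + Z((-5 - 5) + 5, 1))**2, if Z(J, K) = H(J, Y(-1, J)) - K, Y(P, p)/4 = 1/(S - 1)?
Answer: 2500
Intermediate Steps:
Y(P, p) = -2 (Y(P, p) = 4/(-1 - 1) = 4/(-2) = 4*(-1/2) = -2)
Z(J, K) = -2 - K
(-47 + Z((-5 - 5) + 5, 1))**2 = (-47 + (-2 - 1*1))**2 = (-47 + (-2 - 1))**2 = (-47 - 3)**2 = (-50)**2 = 2500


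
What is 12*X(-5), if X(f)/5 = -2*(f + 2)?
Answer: 360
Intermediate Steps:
X(f) = -20 - 10*f (X(f) = 5*(-2*(f + 2)) = 5*(-2*(2 + f)) = 5*(-4 - 2*f) = -20 - 10*f)
12*X(-5) = 12*(-20 - 10*(-5)) = 12*(-20 + 50) = 12*30 = 360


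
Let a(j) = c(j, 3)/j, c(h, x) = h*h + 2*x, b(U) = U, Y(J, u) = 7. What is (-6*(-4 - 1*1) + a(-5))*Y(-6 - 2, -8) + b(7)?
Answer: 868/5 ≈ 173.60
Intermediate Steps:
c(h, x) = h² + 2*x
a(j) = (6 + j²)/j (a(j) = (j² + 2*3)/j = (j² + 6)/j = (6 + j²)/j)
(-6*(-4 - 1*1) + a(-5))*Y(-6 - 2, -8) + b(7) = (-6*(-4 - 1*1) + (-5 + 6/(-5)))*7 + 7 = (-6*(-4 - 1) + (-5 + 6*(-⅕)))*7 + 7 = (-6*(-5) + (-5 - 6/5))*7 + 7 = (30 - 31/5)*7 + 7 = (119/5)*7 + 7 = 833/5 + 7 = 868/5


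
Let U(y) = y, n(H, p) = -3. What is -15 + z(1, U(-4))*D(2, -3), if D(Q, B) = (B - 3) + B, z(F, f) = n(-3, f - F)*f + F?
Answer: -132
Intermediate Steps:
z(F, f) = F - 3*f (z(F, f) = -3*f + F = F - 3*f)
D(Q, B) = -3 + 2*B (D(Q, B) = (-3 + B) + B = -3 + 2*B)
-15 + z(1, U(-4))*D(2, -3) = -15 + (1 - 3*(-4))*(-3 + 2*(-3)) = -15 + (1 + 12)*(-3 - 6) = -15 + 13*(-9) = -15 - 117 = -132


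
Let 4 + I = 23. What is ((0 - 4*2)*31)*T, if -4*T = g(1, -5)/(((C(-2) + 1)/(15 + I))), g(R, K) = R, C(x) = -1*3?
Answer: -1054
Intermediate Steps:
C(x) = -3
I = 19 (I = -4 + 23 = 19)
T = 17/4 (T = -1/(4*((-3 + 1)/(15 + 19))) = -1/(4*((-2/34))) = -1/(4*((-2*1/34))) = -1/(4*(-1/17)) = -(-17)/4 = -¼*(-17) = 17/4 ≈ 4.2500)
((0 - 4*2)*31)*T = ((0 - 4*2)*31)*(17/4) = ((0 - 8)*31)*(17/4) = -8*31*(17/4) = -248*17/4 = -1054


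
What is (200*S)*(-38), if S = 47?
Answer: -357200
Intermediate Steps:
(200*S)*(-38) = (200*47)*(-38) = 9400*(-38) = -357200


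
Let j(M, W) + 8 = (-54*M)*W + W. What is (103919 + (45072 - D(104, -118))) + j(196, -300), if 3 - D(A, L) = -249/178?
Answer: 591650391/178 ≈ 3.3239e+6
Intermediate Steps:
D(A, L) = 783/178 (D(A, L) = 3 - (-249)/178 = 3 - 1*(-249/178) = 3 + 249/178 = 783/178)
j(M, W) = -8 + W - 54*M*W (j(M, W) = -8 + ((-54*M)*W + W) = -8 + (-54*M*W + W) = -8 + (W - 54*M*W) = -8 + W - 54*M*W)
(103919 + (45072 - D(104, -118))) + j(196, -300) = (103919 + (45072 - 1*783/178)) + (-8 - 300 - 54*196*(-300)) = (103919 + (45072 - 783/178)) + (-8 - 300 + 3175200) = (103919 + 8022033/178) + 3174892 = 26519615/178 + 3174892 = 591650391/178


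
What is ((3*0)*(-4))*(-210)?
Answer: 0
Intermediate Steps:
((3*0)*(-4))*(-210) = (0*(-4))*(-210) = 0*(-210) = 0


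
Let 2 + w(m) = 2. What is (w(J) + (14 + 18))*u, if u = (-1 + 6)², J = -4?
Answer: 800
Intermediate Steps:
u = 25 (u = 5² = 25)
w(m) = 0 (w(m) = -2 + 2 = 0)
(w(J) + (14 + 18))*u = (0 + (14 + 18))*25 = (0 + 32)*25 = 32*25 = 800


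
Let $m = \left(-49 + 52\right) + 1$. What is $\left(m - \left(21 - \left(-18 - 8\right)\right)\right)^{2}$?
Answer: $1849$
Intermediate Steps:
$m = 4$ ($m = 3 + 1 = 4$)
$\left(m - \left(21 - \left(-18 - 8\right)\right)\right)^{2} = \left(4 - \left(21 - \left(-18 - 8\right)\right)\right)^{2} = \left(4 - \left(21 - -26\right)\right)^{2} = \left(4 - \left(21 + 26\right)\right)^{2} = \left(4 - 47\right)^{2} = \left(-43\right)^{2} = 1849$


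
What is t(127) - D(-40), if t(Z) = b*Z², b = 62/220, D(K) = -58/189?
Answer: 94506191/20790 ≈ 4545.8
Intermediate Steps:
D(K) = -58/189 (D(K) = -58*1/189 = -58/189)
b = 31/110 (b = 62*(1/220) = 31/110 ≈ 0.28182)
t(Z) = 31*Z²/110
t(127) - D(-40) = (31/110)*127² - 1*(-58/189) = (31/110)*16129 + 58/189 = 499999/110 + 58/189 = 94506191/20790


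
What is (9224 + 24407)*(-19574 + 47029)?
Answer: 923339105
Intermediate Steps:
(9224 + 24407)*(-19574 + 47029) = 33631*27455 = 923339105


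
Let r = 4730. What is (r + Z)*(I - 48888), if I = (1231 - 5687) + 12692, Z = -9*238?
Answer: -105207376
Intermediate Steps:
Z = -2142
I = 8236 (I = -4456 + 12692 = 8236)
(r + Z)*(I - 48888) = (4730 - 2142)*(8236 - 48888) = 2588*(-40652) = -105207376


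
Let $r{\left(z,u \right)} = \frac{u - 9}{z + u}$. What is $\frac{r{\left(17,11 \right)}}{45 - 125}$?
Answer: $- \frac{1}{1120} \approx -0.00089286$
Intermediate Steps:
$r{\left(z,u \right)} = \frac{-9 + u}{u + z}$
$\frac{r{\left(17,11 \right)}}{45 - 125} = \frac{\frac{1}{11 + 17} \left(-9 + 11\right)}{45 - 125} = \frac{\frac{1}{28} \cdot 2}{-80} = - \frac{\frac{1}{28} \cdot 2}{80} = \left(- \frac{1}{80}\right) \frac{1}{14} = - \frac{1}{1120}$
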